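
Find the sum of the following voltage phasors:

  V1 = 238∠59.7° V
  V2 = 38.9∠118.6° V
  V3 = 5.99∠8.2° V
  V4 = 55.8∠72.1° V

Step 1 — Convert each phasor to rectangular form:
  V1 = 238·(cos(59.7°) + j·sin(59.7°)) = 120.1 + j205.5 V
  V2 = 38.9·(cos(118.6°) + j·sin(118.6°)) = -18.62 + j34.15 V
  V3 = 5.99·(cos(8.2°) + j·sin(8.2°)) = 5.929 + j0.8543 V
  V4 = 55.8·(cos(72.1°) + j·sin(72.1°)) = 17.15 + j53.1 V
Step 2 — Sum components: V_total = 124.5 + j293.6 V.
Step 3 — Convert to polar: |V_total| = 318.9 V, ∠V_total = 67.0°.

V_total = 318.9∠67.0° V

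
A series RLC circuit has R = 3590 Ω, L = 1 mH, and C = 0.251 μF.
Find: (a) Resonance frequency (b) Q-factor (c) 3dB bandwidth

Step 1 — Resonance: ω₀ = 1/√(LC) = 1/√(0.001·2.51e-07) = 6.312e+04 rad/s.
Step 2 — f₀ = ω₀/(2π) = 1.005e+04 Hz.
Step 3 — Series Q: Q = ω₀L/R = 6.312e+04·0.001/3590 = 0.01758.
Step 4 — Bandwidth: Δω = ω₀/Q = 3.59e+06 rad/s; BW = Δω/(2π) = 5.714e+05 Hz.

(a) f₀ = 1.005e+04 Hz  (b) Q = 0.01758  (c) BW = 5.714e+05 Hz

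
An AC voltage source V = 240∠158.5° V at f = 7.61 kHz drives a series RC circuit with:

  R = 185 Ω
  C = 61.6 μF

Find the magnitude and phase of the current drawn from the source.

Step 1 — Angular frequency: ω = 2π·f = 2π·7610 = 4.782e+04 rad/s.
Step 2 — Component impedances:
  R: Z = R = 185 Ω
  C: Z = 1/(jωC) = -j/(ω·C) = 0 - j0.3395 Ω
Step 3 — Series combination: Z_total = R + C = 185 - j0.3395 Ω = 185∠-0.1° Ω.
Step 4 — Source phasor: V = 240∠158.5° V = -223.3 + j87.96 V.
Step 5 — Ohm's law: I = V / Z_total = (-223.3 + j87.96) / (185 - j0.3395) = -1.208 + j0.4732 A.
Step 6 — Convert to polar: |I| = 1.297 A, ∠I = 158.6°.

I = 1.297∠158.6° A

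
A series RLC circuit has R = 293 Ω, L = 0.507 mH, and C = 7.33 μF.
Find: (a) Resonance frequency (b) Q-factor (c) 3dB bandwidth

Step 1 — Resonance condition Im(Z)=0 gives ω₀ = 1/√(LC).
Step 2 — ω₀ = 1/√(0.000507·7.33e-06) = 1.64e+04 rad/s.
Step 3 — f₀ = ω₀/(2π) = 2611 Hz.
Step 4 — Series Q: Q = ω₀L/R = 1.64e+04·0.000507/293 = 0.02838.
Step 5 — 3dB bandwidth: Δω = ω₀/Q = 5.779e+05 rad/s; BW = Δω/(2π) = 9.198e+04 Hz.

(a) f₀ = 2611 Hz  (b) Q = 0.02838  (c) BW = 9.198e+04 Hz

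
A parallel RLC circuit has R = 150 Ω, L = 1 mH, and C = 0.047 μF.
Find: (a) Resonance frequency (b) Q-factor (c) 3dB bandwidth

Step 1 — Resonance: ω₀ = 1/√(LC) = 1/√(0.001·4.7e-08) = 1.459e+05 rad/s.
Step 2 — f₀ = ω₀/(2π) = 2.322e+04 Hz.
Step 3 — Parallel Q: Q = R/(ω₀L) = 150/(1.459e+05·0.001) = 1.028.
Step 4 — Bandwidth: Δω = ω₀/Q = 1.418e+05 rad/s; BW = Δω/(2π) = 2.258e+04 Hz.

(a) f₀ = 2.322e+04 Hz  (b) Q = 1.028  (c) BW = 2.258e+04 Hz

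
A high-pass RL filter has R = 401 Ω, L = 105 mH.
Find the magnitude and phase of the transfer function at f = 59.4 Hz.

Step 1 — Angular frequency: ω = 2π·59.4 = 373.2 rad/s.
Step 2 — Transfer function: H(jω) = jωL/(R + jωL).
Step 3 — Numerator jωL = j·39.19; denominator R + jωL = 401 + j39.19.
Step 4 — H = 0.00946 + j0.0968.
Step 5 — Magnitude: |H| = 0.09726 (-20.2 dB); phase: φ = 84.4°.

|H| = 0.09726 (-20.2 dB), φ = 84.4°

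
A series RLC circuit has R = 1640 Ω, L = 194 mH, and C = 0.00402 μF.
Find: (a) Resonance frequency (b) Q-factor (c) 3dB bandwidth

Step 1 — Resonance: ω₀ = 1/√(LC) = 1/√(0.194·4.02e-09) = 3.581e+04 rad/s.
Step 2 — f₀ = ω₀/(2π) = 5699 Hz.
Step 3 — Series Q: Q = ω₀L/R = 3.581e+04·0.194/1640 = 4.236.
Step 4 — Bandwidth: Δω = ω₀/Q = 8454 rad/s; BW = Δω/(2π) = 1345 Hz.

(a) f₀ = 5699 Hz  (b) Q = 4.236  (c) BW = 1345 Hz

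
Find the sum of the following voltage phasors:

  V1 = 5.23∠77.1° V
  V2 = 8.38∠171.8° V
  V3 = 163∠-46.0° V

Step 1 — Convert each phasor to rectangular form:
  V1 = 5.23·(cos(77.1°) + j·sin(77.1°)) = 1.168 + j5.098 V
  V2 = 8.38·(cos(171.8°) + j·sin(171.8°)) = -8.294 + j1.195 V
  V3 = 163·(cos(-46.0°) + j·sin(-46.0°)) = 113.2 - j117.3 V
Step 2 — Sum components: V_total = 106.1 - j111 V.
Step 3 — Convert to polar: |V_total| = 153.5 V, ∠V_total = -46.3°.

V_total = 153.5∠-46.3° V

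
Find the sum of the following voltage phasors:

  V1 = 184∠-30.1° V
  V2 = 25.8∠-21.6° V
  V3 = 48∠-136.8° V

Step 1 — Convert each phasor to rectangular form:
  V1 = 184·(cos(-30.1°) + j·sin(-30.1°)) = 159.2 - j92.28 V
  V2 = 25.8·(cos(-21.6°) + j·sin(-21.6°)) = 23.99 - j9.498 V
  V3 = 48·(cos(-136.8°) + j·sin(-136.8°)) = -34.99 - j32.86 V
Step 2 — Sum components: V_total = 148.2 - j134.6 V.
Step 3 — Convert to polar: |V_total| = 200.2 V, ∠V_total = -42.3°.

V_total = 200.2∠-42.3° V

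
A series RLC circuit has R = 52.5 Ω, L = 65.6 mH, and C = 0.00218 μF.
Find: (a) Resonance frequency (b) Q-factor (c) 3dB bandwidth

Step 1 — Resonance: ω₀ = 1/√(LC) = 1/√(0.0656·2.18e-09) = 8.362e+04 rad/s.
Step 2 — f₀ = ω₀/(2π) = 1.331e+04 Hz.
Step 3 — Series Q: Q = ω₀L/R = 8.362e+04·0.0656/52.5 = 104.5.
Step 4 — Bandwidth: Δω = ω₀/Q = 800.3 rad/s; BW = Δω/(2π) = 127.4 Hz.

(a) f₀ = 1.331e+04 Hz  (b) Q = 104.5  (c) BW = 127.4 Hz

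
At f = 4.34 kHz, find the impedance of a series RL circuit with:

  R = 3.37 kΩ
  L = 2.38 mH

Step 1 — Angular frequency: ω = 2π·f = 2π·4340 = 2.727e+04 rad/s.
Step 2 — Component impedances:
  R: Z = R = 3370 Ω
  L: Z = jωL = j·2.727e+04·0.00238 = 0 + j64.9 Ω
Step 3 — Series combination: Z_total = R + L = 3370 + j64.9 Ω = 3371∠1.1° Ω.

Z = 3370 + j64.9 Ω = 3371∠1.1° Ω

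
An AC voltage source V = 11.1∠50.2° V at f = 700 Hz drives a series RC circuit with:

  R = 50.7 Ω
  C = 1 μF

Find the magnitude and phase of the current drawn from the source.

Step 1 — Angular frequency: ω = 2π·f = 2π·700 = 4398 rad/s.
Step 2 — Component impedances:
  R: Z = R = 50.7 Ω
  C: Z = 1/(jωC) = -j/(ω·C) = 0 - j227.4 Ω
Step 3 — Series combination: Z_total = R + C = 50.7 - j227.4 Ω = 232.9∠-77.4° Ω.
Step 4 — Source phasor: V = 11.1∠50.2° V = 7.105 + j8.528 V.
Step 5 — Ohm's law: I = V / Z_total = (7.105 + j8.528) / (50.7 - j227.4) = -0.02909 + j0.03774 A.
Step 6 — Convert to polar: |I| = 0.04765 A, ∠I = 127.6°.

I = 0.04765∠127.6° A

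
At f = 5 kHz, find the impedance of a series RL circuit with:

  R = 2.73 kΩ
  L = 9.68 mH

Step 1 — Angular frequency: ω = 2π·f = 2π·5000 = 3.142e+04 rad/s.
Step 2 — Component impedances:
  R: Z = R = 2730 Ω
  L: Z = jωL = j·3.142e+04·0.00968 = 0 + j304.1 Ω
Step 3 — Series combination: Z_total = R + L = 2730 + j304.1 Ω = 2747∠6.4° Ω.

Z = 2730 + j304.1 Ω = 2747∠6.4° Ω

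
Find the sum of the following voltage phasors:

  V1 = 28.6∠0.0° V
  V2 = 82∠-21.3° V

Step 1 — Convert each phasor to rectangular form:
  V1 = 28.6·(cos(0.0°) + j·sin(0.0°)) = 28.6 V
  V2 = 82·(cos(-21.3°) + j·sin(-21.3°)) = 76.4 - j29.79 V
Step 2 — Sum components: V_total = 105 - j29.79 V.
Step 3 — Convert to polar: |V_total| = 109.1 V, ∠V_total = -15.8°.

V_total = 109.1∠-15.8° V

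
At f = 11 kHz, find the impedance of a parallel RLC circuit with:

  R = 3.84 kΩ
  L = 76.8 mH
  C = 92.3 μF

Step 1 — Angular frequency: ω = 2π·f = 2π·1.1e+04 = 6.912e+04 rad/s.
Step 2 — Component impedances:
  R: Z = R = 3840 Ω
  L: Z = jωL = j·6.912e+04·0.0768 = 0 + j5308 Ω
  C: Z = 1/(jωC) = -j/(ω·C) = 0 - j0.1568 Ω
Step 3 — Parallel combination: 1/Z_total = 1/R + 1/L + 1/C; Z_total = 6.399e-06 - j0.1568 Ω = 0.1568∠-90.0° Ω.

Z = 6.399e-06 - j0.1568 Ω = 0.1568∠-90.0° Ω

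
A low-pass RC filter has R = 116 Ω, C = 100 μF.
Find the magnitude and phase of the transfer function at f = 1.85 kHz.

Step 1 — Angular frequency: ω = 2π·1850 = 1.162e+04 rad/s.
Step 2 — Transfer function: H(jω) = 1/(1 + jωRC).
Step 3 — Denominator: 1 + jωRC = 1 + j·1.162e+04·116·0.0001 = 1 + j134.8.
Step 4 — H = 5.5e-05 - j0.007416.
Step 5 — Magnitude: |H| = 0.007416 (-42.6 dB); phase: φ = -89.6°.

|H| = 0.007416 (-42.6 dB), φ = -89.6°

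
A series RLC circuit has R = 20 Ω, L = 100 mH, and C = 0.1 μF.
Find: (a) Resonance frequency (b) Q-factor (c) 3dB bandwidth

Step 1 — Resonance: ω₀ = 1/√(LC) = 1/√(0.1·1e-07) = 1e+04 rad/s.
Step 2 — f₀ = ω₀/(2π) = 1592 Hz.
Step 3 — Series Q: Q = ω₀L/R = 1e+04·0.1/20 = 50.
Step 4 — Bandwidth: Δω = ω₀/Q = 200 rad/s; BW = Δω/(2π) = 31.83 Hz.

(a) f₀ = 1592 Hz  (b) Q = 50  (c) BW = 31.83 Hz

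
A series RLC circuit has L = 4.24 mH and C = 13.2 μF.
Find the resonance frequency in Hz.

Step 1 — Resonance condition Im(Z)=0 gives ω₀ = 1/√(LC).
Step 2 — ω₀ = 1/√(0.00424·1.32e-05) = 4227 rad/s.
Step 3 — f₀ = ω₀/(2π) = 672.7 Hz.

f₀ = 672.7 Hz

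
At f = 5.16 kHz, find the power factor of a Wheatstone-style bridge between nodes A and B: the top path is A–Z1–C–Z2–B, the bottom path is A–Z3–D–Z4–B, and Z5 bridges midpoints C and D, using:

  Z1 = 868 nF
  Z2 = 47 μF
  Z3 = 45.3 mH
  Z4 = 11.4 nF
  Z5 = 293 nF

Step 1 — Angular frequency: ω = 2π·f = 2π·5160 = 3.242e+04 rad/s.
Step 2 — Component impedances:
  Z1: Z = 1/(jωC) = -j/(ω·C) = 0 - j35.53 Ω
  Z2: Z = 1/(jωC) = -j/(ω·C) = 0 - j0.6563 Ω
  Z3: Z = jωL = j·3.242e+04·0.0453 = 0 + j1469 Ω
  Z4: Z = 1/(jωC) = -j/(ω·C) = 0 - j2706 Ω
  Z5: Z = 1/(jωC) = -j/(ω·C) = 0 - j105.3 Ω
Step 3 — Bridge requires nodal analysis (the Z5 bridge couples midpoints C and D, so the two paths cannot be reduced to a simple series/parallel combination). Setting node B to ground and injecting 1 A at node A, the 3-node admittance system at A, C, D solves to V_A = Z_AB = 0 - j37.14 Ω = 37.14∠-90.0° Ω.
Step 4 — Power factor: PF = cos(φ) = Re(Z)/|Z| = -0/37.14 = -0.
Step 5 — Type: Im(Z) = -37.14 ⇒ leading (phase φ = -90.0°).

PF = -0 (leading, φ = -90.0°)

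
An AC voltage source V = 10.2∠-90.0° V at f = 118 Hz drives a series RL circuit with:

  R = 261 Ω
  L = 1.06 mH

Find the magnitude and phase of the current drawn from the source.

Step 1 — Angular frequency: ω = 2π·f = 2π·118 = 741.4 rad/s.
Step 2 — Component impedances:
  R: Z = R = 261 Ω
  L: Z = jωL = j·741.4·0.00106 = 0 + j0.7859 Ω
Step 3 — Series combination: Z_total = R + L = 261 + j0.7859 Ω = 261∠0.2° Ω.
Step 4 — Source phasor: V = 10.2∠-90.0° V = 0 - j10.2 V.
Step 5 — Ohm's law: I = V / Z_total = (0 - j10.2) / (261 + j0.7859) = -0.0001177 - j0.03908 A.
Step 6 — Convert to polar: |I| = 0.03908 A, ∠I = -90.2°.

I = 0.03908∠-90.2° A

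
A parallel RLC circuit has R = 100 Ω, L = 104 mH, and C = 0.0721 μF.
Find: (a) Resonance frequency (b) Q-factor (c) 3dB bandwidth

Step 1 — Resonance: ω₀ = 1/√(LC) = 1/√(0.104·7.21e-08) = 1.155e+04 rad/s.
Step 2 — f₀ = ω₀/(2π) = 1838 Hz.
Step 3 — Parallel Q: Q = R/(ω₀L) = 100/(1.155e+04·0.104) = 0.08326.
Step 4 — Bandwidth: Δω = ω₀/Q = 1.387e+05 rad/s; BW = Δω/(2π) = 2.207e+04 Hz.

(a) f₀ = 1838 Hz  (b) Q = 0.08326  (c) BW = 2.207e+04 Hz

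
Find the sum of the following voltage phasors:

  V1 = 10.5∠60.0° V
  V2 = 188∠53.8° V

Step 1 — Convert each phasor to rectangular form:
  V1 = 10.5·(cos(60.0°) + j·sin(60.0°)) = 5.25 + j9.093 V
  V2 = 188·(cos(53.8°) + j·sin(53.8°)) = 111 + j151.7 V
Step 2 — Sum components: V_total = 116.3 + j160.8 V.
Step 3 — Convert to polar: |V_total| = 198.4 V, ∠V_total = 54.1°.

V_total = 198.4∠54.1° V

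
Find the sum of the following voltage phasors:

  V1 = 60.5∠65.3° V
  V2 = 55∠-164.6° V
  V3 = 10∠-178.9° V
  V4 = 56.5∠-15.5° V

Step 1 — Convert each phasor to rectangular form:
  V1 = 60.5·(cos(65.3°) + j·sin(65.3°)) = 25.28 + j54.96 V
  V2 = 55·(cos(-164.6°) + j·sin(-164.6°)) = -53.03 - j14.61 V
  V3 = 10·(cos(-178.9°) + j·sin(-178.9°)) = -9.998 - j0.192 V
  V4 = 56.5·(cos(-15.5°) + j·sin(-15.5°)) = 54.45 - j15.1 V
Step 2 — Sum components: V_total = 16.7 + j25.07 V.
Step 3 — Convert to polar: |V_total| = 30.12 V, ∠V_total = 56.3°.

V_total = 30.12∠56.3° V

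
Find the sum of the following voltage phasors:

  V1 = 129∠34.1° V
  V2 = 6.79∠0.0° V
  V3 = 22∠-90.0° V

Step 1 — Convert each phasor to rectangular form:
  V1 = 129·(cos(34.1°) + j·sin(34.1°)) = 106.8 + j72.32 V
  V2 = 6.79·(cos(0.0°) + j·sin(0.0°)) = 6.79 V
  V3 = 22·(cos(-90.0°) + j·sin(-90.0°)) = 0 - j22 V
Step 2 — Sum components: V_total = 113.6 + j50.32 V.
Step 3 — Convert to polar: |V_total| = 124.3 V, ∠V_total = 23.9°.

V_total = 124.3∠23.9° V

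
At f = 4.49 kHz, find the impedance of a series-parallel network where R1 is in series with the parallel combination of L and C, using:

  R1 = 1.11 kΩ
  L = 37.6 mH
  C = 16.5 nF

Step 1 — Angular frequency: ω = 2π·f = 2π·4490 = 2.821e+04 rad/s.
Step 2 — Component impedances:
  R1: Z = R = 1110 Ω
  L: Z = jωL = j·2.821e+04·0.0376 = 0 + j1061 Ω
  C: Z = 1/(jωC) = -j/(ω·C) = 0 - j2148 Ω
Step 3 — Parallel branch: L || C = 1/(1/L + 1/C) = 0 + j2095 Ω.
Step 4 — Series with R1: Z_total = R1 + (L || C) = 1110 + j2095 Ω = 2371∠62.1° Ω.

Z = 1110 + j2095 Ω = 2371∠62.1° Ω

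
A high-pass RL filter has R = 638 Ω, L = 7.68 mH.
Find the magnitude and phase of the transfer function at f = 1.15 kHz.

Step 1 — Angular frequency: ω = 2π·1150 = 7226 rad/s.
Step 2 — Transfer function: H(jω) = jωL/(R + jωL).
Step 3 — Numerator jωL = j·55.49; denominator R + jωL = 638 + j55.49.
Step 4 — H = 0.007509 + j0.08633.
Step 5 — Magnitude: |H| = 0.08665 (-21.2 dB); phase: φ = 85.0°.

|H| = 0.08665 (-21.2 dB), φ = 85.0°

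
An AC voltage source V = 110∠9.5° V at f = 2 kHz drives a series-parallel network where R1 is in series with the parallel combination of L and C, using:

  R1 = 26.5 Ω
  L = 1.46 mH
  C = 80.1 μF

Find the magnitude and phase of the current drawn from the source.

Step 1 — Angular frequency: ω = 2π·f = 2π·2000 = 1.257e+04 rad/s.
Step 2 — Component impedances:
  R1: Z = R = 26.5 Ω
  L: Z = jωL = j·1.257e+04·0.00146 = 0 + j18.35 Ω
  C: Z = 1/(jωC) = -j/(ω·C) = 0 - j0.9935 Ω
Step 3 — Parallel branch: L || C = 1/(1/L + 1/C) = 0 - j1.05 Ω.
Step 4 — Series with R1: Z_total = R1 + (L || C) = 26.5 - j1.05 Ω = 26.52∠-2.3° Ω.
Step 5 — Source phasor: V = 110∠9.5° V = 108.5 + j18.16 V.
Step 6 — Ohm's law: I = V / Z_total = (108.5 + j18.16) / (26.5 - j1.05) = 4.06 + j0.846 A.
Step 7 — Convert to polar: |I| = 4.148 A, ∠I = 11.8°.

I = 4.148∠11.8° A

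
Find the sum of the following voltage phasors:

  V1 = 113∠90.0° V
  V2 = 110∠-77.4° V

Step 1 — Convert each phasor to rectangular form:
  V1 = 113·(cos(90.0°) + j·sin(90.0°)) = 0 + j113 V
  V2 = 110·(cos(-77.4°) + j·sin(-77.4°)) = 24 - j107.4 V
Step 2 — Sum components: V_total = 24 + j5.649 V.
Step 3 — Convert to polar: |V_total| = 24.65 V, ∠V_total = 13.2°.

V_total = 24.65∠13.2° V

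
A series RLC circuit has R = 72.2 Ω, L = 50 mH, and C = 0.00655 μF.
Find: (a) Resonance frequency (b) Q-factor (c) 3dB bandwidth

Step 1 — Resonance condition Im(Z)=0 gives ω₀ = 1/√(LC).
Step 2 — ω₀ = 1/√(0.05·6.55e-09) = 5.526e+04 rad/s.
Step 3 — f₀ = ω₀/(2π) = 8795 Hz.
Step 4 — Series Q: Q = ω₀L/R = 5.526e+04·0.05/72.2 = 38.27.
Step 5 — 3dB bandwidth: Δω = ω₀/Q = 1444 rad/s; BW = Δω/(2π) = 229.8 Hz.

(a) f₀ = 8795 Hz  (b) Q = 38.27  (c) BW = 229.8 Hz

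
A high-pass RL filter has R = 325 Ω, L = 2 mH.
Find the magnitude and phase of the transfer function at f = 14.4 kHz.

Step 1 — Angular frequency: ω = 2π·1.44e+04 = 9.048e+04 rad/s.
Step 2 — Transfer function: H(jω) = jωL/(R + jωL).
Step 3 — Numerator jωL = j·181; denominator R + jωL = 325 + j181.
Step 4 — H = 0.2366 + j0.425.
Step 5 — Magnitude: |H| = 0.4865 (-6.3 dB); phase: φ = 60.9°.

|H| = 0.4865 (-6.3 dB), φ = 60.9°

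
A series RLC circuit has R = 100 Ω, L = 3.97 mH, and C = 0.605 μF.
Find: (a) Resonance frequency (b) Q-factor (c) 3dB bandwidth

Step 1 — Resonance: ω₀ = 1/√(LC) = 1/√(0.00397·6.05e-07) = 2.04e+04 rad/s.
Step 2 — f₀ = ω₀/(2π) = 3247 Hz.
Step 3 — Series Q: Q = ω₀L/R = 2.04e+04·0.00397/100 = 0.8101.
Step 4 — Bandwidth: Δω = ω₀/Q = 2.519e+04 rad/s; BW = Δω/(2π) = 4009 Hz.

(a) f₀ = 3247 Hz  (b) Q = 0.8101  (c) BW = 4009 Hz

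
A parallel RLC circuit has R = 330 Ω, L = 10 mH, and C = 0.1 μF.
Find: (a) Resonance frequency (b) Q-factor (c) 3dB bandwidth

Step 1 — Resonance: ω₀ = 1/√(LC) = 1/√(0.01·1e-07) = 3.162e+04 rad/s.
Step 2 — f₀ = ω₀/(2π) = 5033 Hz.
Step 3 — Parallel Q: Q = R/(ω₀L) = 330/(3.162e+04·0.01) = 1.044.
Step 4 — Bandwidth: Δω = ω₀/Q = 3.03e+04 rad/s; BW = Δω/(2π) = 4823 Hz.

(a) f₀ = 5033 Hz  (b) Q = 1.044  (c) BW = 4823 Hz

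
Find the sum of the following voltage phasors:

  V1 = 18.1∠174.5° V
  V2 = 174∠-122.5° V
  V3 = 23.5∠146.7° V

Step 1 — Convert each phasor to rectangular form:
  V1 = 18.1·(cos(174.5°) + j·sin(174.5°)) = -18.02 + j1.735 V
  V2 = 174·(cos(-122.5°) + j·sin(-122.5°)) = -93.49 - j146.8 V
  V3 = 23.5·(cos(146.7°) + j·sin(146.7°)) = -19.64 + j12.9 V
Step 2 — Sum components: V_total = -131.1 - j132.1 V.
Step 3 — Convert to polar: |V_total| = 186.2 V, ∠V_total = -134.8°.

V_total = 186.2∠-134.8° V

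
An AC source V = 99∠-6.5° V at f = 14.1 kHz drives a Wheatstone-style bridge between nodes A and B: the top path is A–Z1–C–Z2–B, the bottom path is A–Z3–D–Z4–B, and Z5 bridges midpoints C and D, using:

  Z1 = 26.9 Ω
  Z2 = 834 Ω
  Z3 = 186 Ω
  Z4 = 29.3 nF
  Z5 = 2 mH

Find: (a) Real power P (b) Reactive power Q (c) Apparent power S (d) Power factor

Step 1 — Angular frequency: ω = 2π·f = 2π·1.41e+04 = 8.859e+04 rad/s.
Step 2 — Component impedances:
  Z1: Z = R = 26.9 Ω
  Z2: Z = R = 834 Ω
  Z3: Z = R = 186 Ω
  Z4: Z = 1/(jωC) = -j/(ω·C) = 0 - j385.2 Ω
  Z5: Z = jωL = j·8.859e+04·0.002 = 0 + j177.2 Ω
Step 3 — Bridge requires nodal analysis (the Z5 bridge couples midpoints C and D, so the two paths cannot be reduced to a simple series/parallel combination). Setting node B to ground and injecting 1 A at node A, the 3-node admittance system at A, C, D solves to V_A = Z_AB = 156.5 - j236.5 Ω = 283.6∠-56.5° Ω.
Step 4 — Source phasor: V = 99∠-6.5° V = 98.36 - j11.21 V.
Step 5 — Current: I = V / Z = 0.2243 + j0.2675 A = 0.3491∠50.0° A.
Step 6 — Complex power: S = V·I* = 19.06 - j28.82 VA.
Step 7 — Real power: P = Re(S) = 19.06 W.
Step 8 — Reactive power: Q = Im(S) = -28.82 VAR.
Step 9 — Apparent power: |S| = 34.56 VA.
Step 10 — Power factor: PF = P/|S| = 0.5517 (leading).

(a) P = 19.06 W  (b) Q = -28.82 VAR  (c) S = 34.56 VA  (d) PF = 0.5517 (leading)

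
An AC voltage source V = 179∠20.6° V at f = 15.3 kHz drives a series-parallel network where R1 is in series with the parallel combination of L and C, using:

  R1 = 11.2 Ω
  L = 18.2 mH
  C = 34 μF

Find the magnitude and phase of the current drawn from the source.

Step 1 — Angular frequency: ω = 2π·f = 2π·1.53e+04 = 9.613e+04 rad/s.
Step 2 — Component impedances:
  R1: Z = R = 11.2 Ω
  L: Z = jωL = j·9.613e+04·0.0182 = 0 + j1750 Ω
  C: Z = 1/(jωC) = -j/(ω·C) = 0 - j0.3059 Ω
Step 3 — Parallel branch: L || C = 1/(1/L + 1/C) = 0 - j0.306 Ω.
Step 4 — Series with R1: Z_total = R1 + (L || C) = 11.2 - j0.306 Ω = 11.2∠-1.6° Ω.
Step 5 — Source phasor: V = 179∠20.6° V = 167.6 + j62.98 V.
Step 6 — Ohm's law: I = V / Z_total = (167.6 + j62.98) / (11.2 - j0.306) = 14.8 + j6.027 A.
Step 7 — Convert to polar: |I| = 15.98 A, ∠I = 22.2°.

I = 15.98∠22.2° A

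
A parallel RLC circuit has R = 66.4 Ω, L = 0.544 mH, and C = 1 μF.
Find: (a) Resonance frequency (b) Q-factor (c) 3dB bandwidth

Step 1 — Resonance: ω₀ = 1/√(LC) = 1/√(0.000544·1e-06) = 4.287e+04 rad/s.
Step 2 — f₀ = ω₀/(2π) = 6824 Hz.
Step 3 — Parallel Q: Q = R/(ω₀L) = 66.4/(4.287e+04·0.000544) = 2.847.
Step 4 — Bandwidth: Δω = ω₀/Q = 1.506e+04 rad/s; BW = Δω/(2π) = 2397 Hz.

(a) f₀ = 6824 Hz  (b) Q = 2.847  (c) BW = 2397 Hz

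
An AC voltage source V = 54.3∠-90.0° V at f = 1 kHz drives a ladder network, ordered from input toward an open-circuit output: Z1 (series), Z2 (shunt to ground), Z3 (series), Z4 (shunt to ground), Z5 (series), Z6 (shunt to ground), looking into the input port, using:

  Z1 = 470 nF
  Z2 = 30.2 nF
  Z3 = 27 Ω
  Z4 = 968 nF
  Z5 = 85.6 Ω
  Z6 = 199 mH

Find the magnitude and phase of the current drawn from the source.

Step 1 — Angular frequency: ω = 2π·f = 2π·1000 = 6283 rad/s.
Step 2 — Component impedances:
  Z1: Z = 1/(jωC) = -j/(ω·C) = 0 - j338.6 Ω
  Z2: Z = 1/(jωC) = -j/(ω·C) = 0 - j5270 Ω
  Z3: Z = R = 27 Ω
  Z4: Z = 1/(jωC) = -j/(ω·C) = 0 - j164.4 Ω
  Z5: Z = R = 85.6 Ω
  Z6: Z = jωL = j·6283·0.199 = 0 + j1250 Ω
Step 3 — Ladder network (open output): work backward from the far end, alternating series and parallel combinations. Z_in = 26.98 - j521.4 Ω = 522.1∠-87.0° Ω.
Step 4 — Source phasor: V = 54.3∠-90.0° V = 0 - j54.3 V.
Step 5 — Ohm's law: I = V / Z_total = (0 - j54.3) / (26.98 - j521.4) = 0.1039 - j0.005375 A.
Step 6 — Convert to polar: |I| = 0.104 A, ∠I = -3.0°.

I = 0.104∠-3.0° A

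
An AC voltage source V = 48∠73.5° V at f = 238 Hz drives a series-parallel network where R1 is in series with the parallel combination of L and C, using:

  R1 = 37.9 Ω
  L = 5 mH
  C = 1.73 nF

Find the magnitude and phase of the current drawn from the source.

Step 1 — Angular frequency: ω = 2π·f = 2π·238 = 1495 rad/s.
Step 2 — Component impedances:
  R1: Z = R = 37.9 Ω
  L: Z = jωL = j·1495·0.005 = 0 + j7.477 Ω
  C: Z = 1/(jωC) = -j/(ω·C) = 0 - j3.865e+05 Ω
Step 3 — Parallel branch: L || C = 1/(1/L + 1/C) = 0 + j7.477 Ω.
Step 4 — Series with R1: Z_total = R1 + (L || C) = 37.9 + j7.477 Ω = 38.63∠11.2° Ω.
Step 5 — Source phasor: V = 48∠73.5° V = 13.63 + j46.02 V.
Step 6 — Ohm's law: I = V / Z_total = (13.63 + j46.02) / (37.9 + j7.477) = 0.5768 + j1.101 A.
Step 7 — Convert to polar: |I| = 1.243 A, ∠I = 62.3°.

I = 1.243∠62.3° A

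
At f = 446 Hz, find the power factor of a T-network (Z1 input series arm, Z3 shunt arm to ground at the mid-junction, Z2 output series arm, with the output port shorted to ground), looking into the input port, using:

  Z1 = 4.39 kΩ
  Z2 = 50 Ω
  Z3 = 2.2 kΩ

Step 1 — Angular frequency: ω = 2π·f = 2π·446 = 2802 rad/s.
Step 2 — Component impedances:
  Z1: Z = R = 4390 Ω
  Z2: Z = R = 50 Ω
  Z3: Z = R = 2200 Ω
Step 3 — With the output port shorted to ground, the output series arm Z2 runs from the junction to ground; the shunt arm Z3 also runs from the junction to ground. They appear in parallel: Z3 || Z2 = 48.89 Ω.
Step 4 — Series with input arm Z1: Z_in = Z1 + (Z3 || Z2) = 4439 Ω = 4439∠0.0° Ω.
Step 5 — Power factor: PF = cos(φ) = Re(Z)/|Z| = 4439/4439 = 1.
Step 6 — Type: Im(Z) = 0 ⇒ unity (phase φ = 0.0°).

PF = 1 (unity, φ = 0.0°)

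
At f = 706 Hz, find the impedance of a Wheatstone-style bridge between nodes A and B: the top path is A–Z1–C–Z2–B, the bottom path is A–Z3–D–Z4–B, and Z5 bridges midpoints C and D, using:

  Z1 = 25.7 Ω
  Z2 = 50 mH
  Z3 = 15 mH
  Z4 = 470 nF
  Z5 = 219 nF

Step 1 — Angular frequency: ω = 2π·f = 2π·706 = 4436 rad/s.
Step 2 — Component impedances:
  Z1: Z = R = 25.7 Ω
  Z2: Z = jωL = j·4436·0.05 = 0 + j221.8 Ω
  Z3: Z = jωL = j·4436·0.015 = 0 + j66.54 Ω
  Z4: Z = 1/(jωC) = -j/(ω·C) = 0 - j479.6 Ω
  Z5: Z = 1/(jωC) = -j/(ω·C) = 0 - j1029 Ω
Step 3 — Bridge requires nodal analysis (the Z5 bridge couples midpoints C and D, so the two paths cannot be reduced to a simple series/parallel combination). Setting node B to ground and injecting 1 A at node A, the 3-node admittance system at A, C, D solves to V_A = Z_AB = 128.1 + j461.7 Ω = 479.1∠74.5° Ω.

Z = 128.1 + j461.7 Ω = 479.1∠74.5° Ω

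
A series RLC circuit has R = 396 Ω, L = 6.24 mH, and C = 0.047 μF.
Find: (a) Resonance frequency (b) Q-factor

Step 1 — Resonance condition Im(Z)=0 gives ω₀ = 1/√(LC).
Step 2 — ω₀ = 1/√(0.00624·4.7e-08) = 5.839e+04 rad/s.
Step 3 — f₀ = ω₀/(2π) = 9293 Hz.
Step 4 — Series Q: Q = ω₀L/R = 5.839e+04·0.00624/396 = 0.9201.

(a) f₀ = 9293 Hz  (b) Q = 0.9201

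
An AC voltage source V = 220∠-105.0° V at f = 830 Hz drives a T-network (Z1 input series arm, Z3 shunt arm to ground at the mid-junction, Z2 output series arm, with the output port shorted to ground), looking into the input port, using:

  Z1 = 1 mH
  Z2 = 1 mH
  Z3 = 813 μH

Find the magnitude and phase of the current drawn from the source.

Step 1 — Angular frequency: ω = 2π·f = 2π·830 = 5215 rad/s.
Step 2 — Component impedances:
  Z1: Z = jωL = j·5215·0.001 = 0 + j5.215 Ω
  Z2: Z = jωL = j·5215·0.001 = 0 + j5.215 Ω
  Z3: Z = jωL = j·5215·0.000813 = 0 + j4.24 Ω
Step 3 — With the output port shorted to ground, the output series arm Z2 runs from the junction to ground; the shunt arm Z3 also runs from the junction to ground. They appear in parallel: Z3 || Z2 = 0 + j2.339 Ω.
Step 4 — Series with input arm Z1: Z_in = Z1 + (Z3 || Z2) = 0 + j7.554 Ω = 7.554∠90.0° Ω.
Step 5 — Source phasor: V = 220∠-105.0° V = -56.94 - j212.5 V.
Step 6 — Ohm's law: I = V / Z_total = (-56.94 - j212.5) / (0 + j7.554) = -28.13 + j7.538 A.
Step 7 — Convert to polar: |I| = 29.13 A, ∠I = 165.0°.

I = 29.13∠165.0° A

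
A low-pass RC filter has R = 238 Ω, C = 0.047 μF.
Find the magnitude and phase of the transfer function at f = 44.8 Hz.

Step 1 — Angular frequency: ω = 2π·44.8 = 281.5 rad/s.
Step 2 — Transfer function: H(jω) = 1/(1 + jωRC).
Step 3 — Denominator: 1 + jωRC = 1 + j·281.5·238·4.7e-08 = 1 + j0.003149.
Step 4 — H = 1 - j0.003149.
Step 5 — Magnitude: |H| = 1 (-0.0 dB); phase: φ = -0.2°.

|H| = 1 (-0.0 dB), φ = -0.2°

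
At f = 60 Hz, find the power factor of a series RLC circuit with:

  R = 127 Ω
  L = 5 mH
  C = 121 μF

Step 1 — Angular frequency: ω = 2π·f = 2π·60 = 377 rad/s.
Step 2 — Component impedances:
  R: Z = R = 127 Ω
  L: Z = jωL = j·377·0.005 = 0 + j1.885 Ω
  C: Z = 1/(jωC) = -j/(ω·C) = 0 - j21.92 Ω
Step 3 — Series combination: Z_total = R + L + C = 127 - j20.04 Ω = 128.6∠-9.0° Ω.
Step 4 — Power factor: PF = cos(φ) = Re(Z)/|Z| = 127/128.57 = 0.9878.
Step 5 — Type: Im(Z) = -20.04 ⇒ leading (phase φ = -9.0°).

PF = 0.9878 (leading, φ = -9.0°)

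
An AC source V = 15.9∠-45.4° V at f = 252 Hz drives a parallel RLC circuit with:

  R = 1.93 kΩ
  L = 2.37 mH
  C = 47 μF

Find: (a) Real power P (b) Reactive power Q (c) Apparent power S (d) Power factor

Step 1 — Angular frequency: ω = 2π·f = 2π·252 = 1583 rad/s.
Step 2 — Component impedances:
  R: Z = R = 1930 Ω
  L: Z = jωL = j·1583·0.00237 = 0 + j3.753 Ω
  C: Z = 1/(jωC) = -j/(ω·C) = 0 - j13.44 Ω
Step 3 — Parallel combination: 1/Z_total = 1/R + 1/L + 1/C; Z_total = 0.01405 + j5.207 Ω = 5.207∠89.8° Ω.
Step 4 — Source phasor: V = 15.9∠-45.4° V = 11.16 - j11.32 V.
Step 5 — Current: I = V / Z = -2.169 - j2.15 A = 3.054∠-135.2° A.
Step 6 — Complex power: S = V·I* = 0.131 + j48.56 VA.
Step 7 — Real power: P = Re(S) = 0.131 W.
Step 8 — Reactive power: Q = Im(S) = 48.56 VAR.
Step 9 — Apparent power: |S| = 48.56 VA.
Step 10 — Power factor: PF = P/|S| = 0.002698 (lagging).

(a) P = 0.131 W  (b) Q = 48.56 VAR  (c) S = 48.56 VA  (d) PF = 0.002698 (lagging)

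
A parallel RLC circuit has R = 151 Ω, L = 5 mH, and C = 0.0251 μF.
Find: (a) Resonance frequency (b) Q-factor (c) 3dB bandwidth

Step 1 — Resonance: ω₀ = 1/√(LC) = 1/√(0.005·2.51e-08) = 8.926e+04 rad/s.
Step 2 — f₀ = ω₀/(2π) = 1.421e+04 Hz.
Step 3 — Parallel Q: Q = R/(ω₀L) = 151/(8.926e+04·0.005) = 0.3383.
Step 4 — Bandwidth: Δω = ω₀/Q = 2.638e+05 rad/s; BW = Δω/(2π) = 4.199e+04 Hz.

(a) f₀ = 1.421e+04 Hz  (b) Q = 0.3383  (c) BW = 4.199e+04 Hz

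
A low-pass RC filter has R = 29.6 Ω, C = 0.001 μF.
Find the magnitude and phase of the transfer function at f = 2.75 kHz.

Step 1 — Angular frequency: ω = 2π·2750 = 1.728e+04 rad/s.
Step 2 — Transfer function: H(jω) = 1/(1 + jωRC).
Step 3 — Denominator: 1 + jωRC = 1 + j·1.728e+04·29.6·1e-09 = 1 + j0.0005115.
Step 4 — H = 1 - j0.0005115.
Step 5 — Magnitude: |H| = 1 (-0.0 dB); phase: φ = -0.0°.

|H| = 1 (-0.0 dB), φ = -0.0°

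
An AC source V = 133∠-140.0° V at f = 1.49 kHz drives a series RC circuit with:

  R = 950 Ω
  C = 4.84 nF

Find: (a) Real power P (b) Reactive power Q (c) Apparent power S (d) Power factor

Step 1 — Angular frequency: ω = 2π·f = 2π·1490 = 9362 rad/s.
Step 2 — Component impedances:
  R: Z = R = 950 Ω
  C: Z = 1/(jωC) = -j/(ω·C) = 0 - j2.207e+04 Ω
Step 3 — Series combination: Z_total = R + C = 950 - j2.207e+04 Ω = 2.209e+04∠-87.5° Ω.
Step 4 — Source phasor: V = 133∠-140.0° V = -101.9 - j85.49 V.
Step 5 — Current: I = V / Z = 0.003668 - j0.004774 A = 0.006021∠-52.5° A.
Step 6 — Complex power: S = V·I* = 0.03444 - j0.8 VA.
Step 7 — Real power: P = Re(S) = 0.03444 W.
Step 8 — Reactive power: Q = Im(S) = -0.8 VAR.
Step 9 — Apparent power: |S| = 0.8008 VA.
Step 10 — Power factor: PF = P/|S| = 0.04301 (leading).

(a) P = 0.03444 W  (b) Q = -0.8 VAR  (c) S = 0.8008 VA  (d) PF = 0.04301 (leading)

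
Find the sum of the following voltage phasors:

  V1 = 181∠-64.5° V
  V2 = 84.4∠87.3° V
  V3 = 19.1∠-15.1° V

Step 1 — Convert each phasor to rectangular form:
  V1 = 181·(cos(-64.5°) + j·sin(-64.5°)) = 77.92 - j163.4 V
  V2 = 84.4·(cos(87.3°) + j·sin(87.3°)) = 3.976 + j84.31 V
  V3 = 19.1·(cos(-15.1°) + j·sin(-15.1°)) = 18.44 - j4.976 V
Step 2 — Sum components: V_total = 100.3 - j84.04 V.
Step 3 — Convert to polar: |V_total| = 130.9 V, ∠V_total = -39.9°.

V_total = 130.9∠-39.9° V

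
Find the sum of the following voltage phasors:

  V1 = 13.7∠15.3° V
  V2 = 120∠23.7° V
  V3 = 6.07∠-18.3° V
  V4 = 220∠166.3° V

Step 1 — Convert each phasor to rectangular form:
  V1 = 13.7·(cos(15.3°) + j·sin(15.3°)) = 13.21 + j3.615 V
  V2 = 120·(cos(23.7°) + j·sin(23.7°)) = 109.9 + j48.23 V
  V3 = 6.07·(cos(-18.3°) + j·sin(-18.3°)) = 5.763 - j1.906 V
  V4 = 220·(cos(166.3°) + j·sin(166.3°)) = -213.7 + j52.1 V
Step 2 — Sum components: V_total = -84.88 + j102 V.
Step 3 — Convert to polar: |V_total| = 132.7 V, ∠V_total = 129.8°.

V_total = 132.7∠129.8° V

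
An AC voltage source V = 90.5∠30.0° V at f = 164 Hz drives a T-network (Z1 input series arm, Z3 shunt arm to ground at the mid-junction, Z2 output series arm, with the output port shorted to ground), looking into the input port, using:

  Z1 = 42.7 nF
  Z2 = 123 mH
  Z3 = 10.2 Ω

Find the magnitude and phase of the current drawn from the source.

Step 1 — Angular frequency: ω = 2π·f = 2π·164 = 1030 rad/s.
Step 2 — Component impedances:
  Z1: Z = 1/(jωC) = -j/(ω·C) = 0 - j2.273e+04 Ω
  Z2: Z = jωL = j·1030·0.123 = 0 + j126.7 Ω
  Z3: Z = R = 10.2 Ω
Step 3 — With the output port shorted to ground, the output series arm Z2 runs from the junction to ground; the shunt arm Z3 also runs from the junction to ground. They appear in parallel: Z3 || Z2 = 10.13 + j0.8156 Ω.
Step 4 — Series with input arm Z1: Z_in = Z1 + (Z3 || Z2) = 10.13 - j2.273e+04 Ω = 2.273e+04∠-90.0° Ω.
Step 5 — Source phasor: V = 90.5∠30.0° V = 78.38 + j45.25 V.
Step 6 — Ohm's law: I = V / Z_total = (78.38 + j45.25) / (10.13 - j2.273e+04) = -0.00199 + j0.00345 A.
Step 7 — Convert to polar: |I| = 0.003982 A, ∠I = 120.0°.

I = 0.003982∠120.0° A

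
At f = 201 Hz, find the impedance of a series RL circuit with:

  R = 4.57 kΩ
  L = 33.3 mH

Step 1 — Angular frequency: ω = 2π·f = 2π·201 = 1263 rad/s.
Step 2 — Component impedances:
  R: Z = R = 4570 Ω
  L: Z = jωL = j·1263·0.0333 = 0 + j42.06 Ω
Step 3 — Series combination: Z_total = R + L = 4570 + j42.06 Ω = 4570∠0.5° Ω.

Z = 4570 + j42.06 Ω = 4570∠0.5° Ω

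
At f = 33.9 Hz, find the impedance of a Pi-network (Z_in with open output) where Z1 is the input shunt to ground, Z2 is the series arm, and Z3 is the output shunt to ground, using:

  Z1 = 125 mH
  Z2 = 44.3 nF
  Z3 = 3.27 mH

Step 1 — Angular frequency: ω = 2π·f = 2π·33.9 = 213 rad/s.
Step 2 — Component impedances:
  Z1: Z = jωL = j·213·0.125 = 0 + j26.62 Ω
  Z2: Z = 1/(jωC) = -j/(ω·C) = 0 - j1.06e+05 Ω
  Z3: Z = jωL = j·213·0.00327 = 0 + j0.6965 Ω
Step 3 — With open output, the series arm Z2 and the output shunt Z3 appear in series to ground: Z2 + Z3 = 0 - j1.06e+05 Ω.
Step 4 — Parallel with input shunt Z1: Z_in = Z1 || (Z2 + Z3) = 0 + j26.63 Ω = 26.63∠90.0° Ω.

Z = 0 + j26.63 Ω = 26.63∠90.0° Ω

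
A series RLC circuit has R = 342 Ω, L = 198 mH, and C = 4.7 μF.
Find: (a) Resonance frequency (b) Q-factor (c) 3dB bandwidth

Step 1 — Resonance: ω₀ = 1/√(LC) = 1/√(0.198·4.7e-06) = 1037 rad/s.
Step 2 — f₀ = ω₀/(2π) = 165 Hz.
Step 3 — Series Q: Q = ω₀L/R = 1037·0.198/342 = 0.6001.
Step 4 — Bandwidth: Δω = ω₀/Q = 1727 rad/s; BW = Δω/(2π) = 274.9 Hz.

(a) f₀ = 165 Hz  (b) Q = 0.6001  (c) BW = 274.9 Hz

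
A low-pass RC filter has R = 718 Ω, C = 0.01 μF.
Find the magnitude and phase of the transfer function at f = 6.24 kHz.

Step 1 — Angular frequency: ω = 2π·6240 = 3.921e+04 rad/s.
Step 2 — Transfer function: H(jω) = 1/(1 + jωRC).
Step 3 — Denominator: 1 + jωRC = 1 + j·3.921e+04·718·1e-08 = 1 + j0.2815.
Step 4 — H = 0.9266 - j0.2608.
Step 5 — Magnitude: |H| = 0.9626 (-0.3 dB); phase: φ = -15.7°.

|H| = 0.9626 (-0.3 dB), φ = -15.7°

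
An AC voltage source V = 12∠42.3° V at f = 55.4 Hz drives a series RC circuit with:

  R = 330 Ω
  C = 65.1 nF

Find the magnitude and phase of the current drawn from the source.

Step 1 — Angular frequency: ω = 2π·f = 2π·55.4 = 348.1 rad/s.
Step 2 — Component impedances:
  R: Z = R = 330 Ω
  C: Z = 1/(jωC) = -j/(ω·C) = 0 - j4.413e+04 Ω
Step 3 — Series combination: Z_total = R + C = 330 - j4.413e+04 Ω = 4.413e+04∠-89.6° Ω.
Step 4 — Source phasor: V = 12∠42.3° V = 8.876 + j8.076 V.
Step 5 — Ohm's law: I = V / Z_total = (8.876 + j8.076) / (330 - j4.413e+04) = -0.0001815 + j0.0002025 A.
Step 6 — Convert to polar: |I| = 0.0002719 A, ∠I = 131.9°.

I = 0.0002719∠131.9° A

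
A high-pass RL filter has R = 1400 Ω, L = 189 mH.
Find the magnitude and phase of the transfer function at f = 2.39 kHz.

Step 1 — Angular frequency: ω = 2π·2390 = 1.502e+04 rad/s.
Step 2 — Transfer function: H(jω) = jωL/(R + jωL).
Step 3 — Numerator jωL = j·2838; denominator R + jωL = 1400 + j2838.
Step 4 — H = 0.8043 + j0.3967.
Step 5 — Magnitude: |H| = 0.8968 (-0.9 dB); phase: φ = 26.3°.

|H| = 0.8968 (-0.9 dB), φ = 26.3°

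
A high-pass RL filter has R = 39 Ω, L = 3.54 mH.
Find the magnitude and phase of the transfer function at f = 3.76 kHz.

Step 1 — Angular frequency: ω = 2π·3760 = 2.362e+04 rad/s.
Step 2 — Transfer function: H(jω) = jωL/(R + jωL).
Step 3 — Numerator jωL = j·83.63; denominator R + jωL = 39 + j83.63.
Step 4 — H = 0.8214 + j0.383.
Step 5 — Magnitude: |H| = 0.9063 (-0.9 dB); phase: φ = 25.0°.

|H| = 0.9063 (-0.9 dB), φ = 25.0°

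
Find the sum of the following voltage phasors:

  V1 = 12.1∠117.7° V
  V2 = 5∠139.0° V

Step 1 — Convert each phasor to rectangular form:
  V1 = 12.1·(cos(117.7°) + j·sin(117.7°)) = -5.625 + j10.71 V
  V2 = 5·(cos(139.0°) + j·sin(139.0°)) = -3.774 + j3.28 V
Step 2 — Sum components: V_total = -9.398 + j13.99 V.
Step 3 — Convert to polar: |V_total| = 16.86 V, ∠V_total = 123.9°.

V_total = 16.86∠123.9° V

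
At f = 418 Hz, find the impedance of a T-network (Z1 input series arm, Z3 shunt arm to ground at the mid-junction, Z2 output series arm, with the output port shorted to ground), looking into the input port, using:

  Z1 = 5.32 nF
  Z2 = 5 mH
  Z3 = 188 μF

Step 1 — Angular frequency: ω = 2π·f = 2π·418 = 2626 rad/s.
Step 2 — Component impedances:
  Z1: Z = 1/(jωC) = -j/(ω·C) = 0 - j7.157e+04 Ω
  Z2: Z = jωL = j·2626·0.005 = 0 + j13.13 Ω
  Z3: Z = 1/(jωC) = -j/(ω·C) = 0 - j2.025 Ω
Step 3 — With the output port shorted to ground, the output series arm Z2 runs from the junction to ground; the shunt arm Z3 also runs from the junction to ground. They appear in parallel: Z3 || Z2 = 0 - j2.395 Ω.
Step 4 — Series with input arm Z1: Z_in = Z1 + (Z3 || Z2) = 0 - j7.157e+04 Ω = 7.157e+04∠-90.0° Ω.

Z = 0 - j7.157e+04 Ω = 7.157e+04∠-90.0° Ω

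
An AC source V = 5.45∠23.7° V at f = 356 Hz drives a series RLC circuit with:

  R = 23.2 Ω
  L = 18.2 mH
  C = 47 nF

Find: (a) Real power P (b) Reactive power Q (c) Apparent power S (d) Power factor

Step 1 — Angular frequency: ω = 2π·f = 2π·356 = 2237 rad/s.
Step 2 — Component impedances:
  R: Z = R = 23.2 Ω
  L: Z = jωL = j·2237·0.0182 = 0 + j40.71 Ω
  C: Z = 1/(jωC) = -j/(ω·C) = 0 - j9512 Ω
Step 3 — Series combination: Z_total = R + L + C = 23.2 - j9471 Ω = 9471∠-89.9° Ω.
Step 4 — Source phasor: V = 5.45∠23.7° V = 4.99 + j2.191 V.
Step 5 — Current: I = V / Z = -0.00023 + j0.0005275 A = 0.0005754∠113.6° A.
Step 6 — Complex power: S = V·I* = 7.682e-06 - j0.003136 VA.
Step 7 — Real power: P = Re(S) = 7.682e-06 W.
Step 8 — Reactive power: Q = Im(S) = -0.003136 VAR.
Step 9 — Apparent power: |S| = 0.003136 VA.
Step 10 — Power factor: PF = P/|S| = 0.002449 (leading).

(a) P = 7.682e-06 W  (b) Q = -0.003136 VAR  (c) S = 0.003136 VA  (d) PF = 0.002449 (leading)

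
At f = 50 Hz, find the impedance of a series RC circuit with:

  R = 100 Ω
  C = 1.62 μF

Step 1 — Angular frequency: ω = 2π·f = 2π·50 = 314.2 rad/s.
Step 2 — Component impedances:
  R: Z = R = 100 Ω
  C: Z = 1/(jωC) = -j/(ω·C) = 0 - j1965 Ω
Step 3 — Series combination: Z_total = R + C = 100 - j1965 Ω = 1967∠-87.1° Ω.

Z = 100 - j1965 Ω = 1967∠-87.1° Ω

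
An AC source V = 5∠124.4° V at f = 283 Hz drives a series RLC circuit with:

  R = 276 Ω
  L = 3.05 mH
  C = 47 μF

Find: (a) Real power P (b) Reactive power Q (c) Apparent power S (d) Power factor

Step 1 — Angular frequency: ω = 2π·f = 2π·283 = 1778 rad/s.
Step 2 — Component impedances:
  R: Z = R = 276 Ω
  L: Z = jωL = j·1778·0.00305 = 0 + j5.423 Ω
  C: Z = 1/(jωC) = -j/(ω·C) = 0 - j11.97 Ω
Step 3 — Series combination: Z_total = R + L + C = 276 - j6.542 Ω = 276.1∠-1.4° Ω.
Step 4 — Source phasor: V = 5∠124.4° V = -2.825 + j4.126 V.
Step 5 — Current: I = V / Z = -0.01058 + j0.0147 A = 0.01811∠125.8° A.
Step 6 — Complex power: S = V·I* = 0.09053 - j0.002146 VA.
Step 7 — Real power: P = Re(S) = 0.09053 W.
Step 8 — Reactive power: Q = Im(S) = -0.002146 VAR.
Step 9 — Apparent power: |S| = 0.09055 VA.
Step 10 — Power factor: PF = P/|S| = 0.9997 (leading).

(a) P = 0.09053 W  (b) Q = -0.002146 VAR  (c) S = 0.09055 VA  (d) PF = 0.9997 (leading)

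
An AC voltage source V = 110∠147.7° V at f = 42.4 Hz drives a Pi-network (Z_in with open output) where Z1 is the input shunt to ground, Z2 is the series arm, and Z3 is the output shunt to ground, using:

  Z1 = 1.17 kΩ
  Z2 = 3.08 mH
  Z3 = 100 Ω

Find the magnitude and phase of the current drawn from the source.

Step 1 — Angular frequency: ω = 2π·f = 2π·42.4 = 266.4 rad/s.
Step 2 — Component impedances:
  Z1: Z = R = 1170 Ω
  Z2: Z = jωL = j·266.4·0.00308 = 0 + j0.8205 Ω
  Z3: Z = R = 100 Ω
Step 3 — With open output, the series arm Z2 and the output shunt Z3 appear in series to ground: Z2 + Z3 = 100 + j0.8205 Ω.
Step 4 — Parallel with input shunt Z1: Z_in = Z1 || (Z2 + Z3) = 92.13 + j0.6964 Ω = 92.13∠0.4° Ω.
Step 5 — Source phasor: V = 110∠147.7° V = -92.98 + j58.78 V.
Step 6 — Ohm's law: I = V / Z_total = (-92.98 + j58.78) / (92.13 + j0.6964) = -1.004 + j0.6456 A.
Step 7 — Convert to polar: |I| = 1.194 A, ∠I = 147.3°.

I = 1.194∠147.3° A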